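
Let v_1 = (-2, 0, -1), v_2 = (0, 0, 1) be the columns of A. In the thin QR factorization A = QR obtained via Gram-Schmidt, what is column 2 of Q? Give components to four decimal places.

v_1 = (-2, 0, -1); ‖v_1‖ = 2.2361, so e_1 = (-0.8944, 0.0000, -0.4472).
e_1·v_2 = (-0.8944)·0 + 0.0000·0 + (-0.4472)·1 = -0.4472.
u_2 = v_2 + 0.4472·e_1 = (-0.4000, 0.0000, 0.8000).
‖u_2‖ = 0.8944, so e_2 = (-0.4472, 0.0000, 0.8944).

e_2 = (-0.4472, 0.0000, 0.8944)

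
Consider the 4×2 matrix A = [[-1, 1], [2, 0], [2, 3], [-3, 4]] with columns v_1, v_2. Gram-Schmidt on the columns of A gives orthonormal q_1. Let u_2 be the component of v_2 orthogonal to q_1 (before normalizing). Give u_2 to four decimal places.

v_1 = (-1, 2, 2, -3); ‖v_1‖ = 4.2426, so q_1 = (-0.2357, 0.4714, 0.4714, -0.7071).
q_1·v_2 = (-0.2357)·1 + 0.4714·0 + 0.4714·3 + (-0.7071)·4 = -1.6499.
u_2 = v_2 + 1.6499·q_1 = (0.6111, 0.7778, 3.7778, 2.8333).

u_2 = (0.6111, 0.7778, 3.7778, 2.8333)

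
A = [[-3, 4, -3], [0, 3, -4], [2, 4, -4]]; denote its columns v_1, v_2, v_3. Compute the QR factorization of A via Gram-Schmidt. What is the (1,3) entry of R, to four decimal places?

r_{13} = 0.2774

v_1 = (-3, 0, 2); ‖v_1‖ = 3.6056, so q_1 = (-0.8321, 0.0000, 0.5547).
r_{13} = q_1·v_3 = 0.2774.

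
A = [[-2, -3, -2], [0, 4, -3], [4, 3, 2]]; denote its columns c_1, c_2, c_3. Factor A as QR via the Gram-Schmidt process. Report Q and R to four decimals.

c_1 = (-2, 0, 4); ‖c_1‖ = 4.4721, so q_1 = (-0.4472, 0.0000, 0.8944).
q_1·c_2 = (-0.4472)·(-3) + 0.0000·4 + 0.8944·3 = 4.0249.
u_2 = c_2 − 4.0249·q_1 = (-1.2000, 4.0000, -0.6000).
‖u_2‖ = 4.2190, so q_2 = (-0.2844, 0.9481, -0.1422).
q_1·c_3 = (-0.4472)·(-2) + 0.0000·(-3) + 0.8944·2 = 2.6833; q_2·c_3 = (-0.2844)·(-2) + 0.9481·(-3) + (-0.1422)·2 = -2.5598.
u_3 = c_3 − 2.6833·q_1 + 2.5598·q_2 = (-1.5281, -0.5730, -0.7640).
‖u_3‖ = 1.8020, so q_3 = (-0.8480, -0.3180, -0.4240).

Q = [[-0.4472, -0.2844, -0.8480], [0.0000, 0.9481, -0.3180], [0.8944, -0.1422, -0.4240]], R = [[4.4721, 4.0249, 2.6833], [0.0000, 4.2190, -2.5598], [0.0000, 0.0000, 1.8020]]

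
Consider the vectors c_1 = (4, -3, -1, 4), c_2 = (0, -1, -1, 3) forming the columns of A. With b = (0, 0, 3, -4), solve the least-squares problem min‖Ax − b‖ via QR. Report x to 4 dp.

e_1 = c_1/‖c_1‖ = (4, -3, -1, 4)/6.4807 = (0.6172, -0.4629, -0.1543, 0.6172).
r_{12} = e_1·c_2 = 2.4689.
u_2 = c_2 − 2.4689·e_1 = (-1.5238, 0.1429, -0.6190, 1.4762).
‖u_2‖ = 2.2147, so e_2 = (-0.6881, 0.0645, -0.2795, 0.6666).
Qᵀb = (-2.9318, -3.5048).
Back-substitute: x_2 = -3.5048/2.2147 = -1.5825.
x_1 = (-2.9318 − 2.4689·(-1.5825))/6.4807 = 0.1505.

x = (0.1505, -1.5825)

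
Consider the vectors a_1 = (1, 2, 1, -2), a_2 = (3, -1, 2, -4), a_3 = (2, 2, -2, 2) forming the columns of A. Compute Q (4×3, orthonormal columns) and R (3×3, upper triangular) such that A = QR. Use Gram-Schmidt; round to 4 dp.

q_1 = a_1/‖a_1‖ = (1, 2, 1, -2)/3.1623 = (0.3162, 0.6325, 0.3162, -0.6325).
r_{12} = q_1·a_2 = 3.4785.
u_2 = a_2 − 3.4785·q_1 = (1.9000, -3.2000, 0.9000, -1.8000).
‖u_2‖ = 4.2308, so q_2 = (0.4491, -0.7564, 0.2127, -0.4254).
r_{13} = q_1·a_3 = 0.0000; r_{23} = q_2·a_3 = -1.8909.
u_3 = a_3 + 0.0000·q_1 + 1.8909·q_2 = (2.8492, 0.5698, -1.5978, 1.1955).
‖u_3‖ = 3.5249, so q_3 = (0.8083, 0.1617, -0.4533, 0.3392).

Q = [[0.3162, 0.4491, 0.8083], [0.6325, -0.7564, 0.1617], [0.3162, 0.2127, -0.4533], [-0.6325, -0.4254, 0.3392]], R = [[3.1623, 3.4785, 0.0000], [0.0000, 4.2308, -1.8909], [0.0000, 0.0000, 3.5249]]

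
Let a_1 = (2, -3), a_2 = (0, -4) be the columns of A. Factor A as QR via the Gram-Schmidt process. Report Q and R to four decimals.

a_1 = (2, -3); ‖a_1‖ = 3.6056, so e_1 = (0.5547, -0.8321).
e_1·a_2 = 0.5547·0 + (-0.8321)·(-4) = 3.3282.
u_2 = a_2 − 3.3282·e_1 = (-1.8462, -1.2308).
‖u_2‖ = 2.2188, so e_2 = (-0.8321, -0.5547).

Q = [[0.5547, -0.8321], [-0.8321, -0.5547]], R = [[3.6056, 3.3282], [0.0000, 2.2188]]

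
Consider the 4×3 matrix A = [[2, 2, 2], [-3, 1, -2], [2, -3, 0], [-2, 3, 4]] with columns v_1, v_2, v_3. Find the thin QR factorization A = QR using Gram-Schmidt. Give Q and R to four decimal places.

Q = [[0.4364, 0.7340, -0.2604], [-0.6547, -0.1376, -0.3720], [0.4364, -0.4702, 0.4633], [-0.4364, 0.4702, 0.7610]], R = [[4.5826, -2.4004, 0.4364], [0.0000, 4.1519, 3.6243], [0.0000, 0.0000, 3.2671]]

v_1 = (2, -3, 2, -2); ‖v_1‖ = 4.5826, so e_1 = (0.4364, -0.6547, 0.4364, -0.4364).
e_1·v_2 = 0.4364·2 + (-0.6547)·1 + 0.4364·(-3) + (-0.4364)·3 = -2.4004.
u_2 = v_2 + 2.4004·e_1 = (3.0476, -0.5714, -1.9524, 1.9524).
‖u_2‖ = 4.1519, so e_2 = (0.7340, -0.1376, -0.4702, 0.4702).
e_1·v_3 = 0.4364·2 + (-0.6547)·(-2) + 0.4364·0 + (-0.4364)·4 = 0.4364; e_2·v_3 = 0.7340·2 + (-0.1376)·(-2) + (-0.4702)·0 + 0.4702·4 = 3.6243.
u_3 = v_3 − 0.4364·e_1 − 3.6243·e_2 = (-0.8508, -1.2155, 1.5138, 2.4862).
‖u_3‖ = 3.2671, so e_3 = (-0.2604, -0.3720, 0.4633, 0.7610).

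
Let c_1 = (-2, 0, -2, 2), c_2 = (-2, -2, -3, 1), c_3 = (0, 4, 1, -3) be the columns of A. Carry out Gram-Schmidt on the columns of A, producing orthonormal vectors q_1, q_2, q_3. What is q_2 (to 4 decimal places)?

c_1 = (-2, 0, -2, 2); ‖c_1‖ = 3.4641, so q_1 = (-0.5774, 0.0000, -0.5774, 0.5774).
q_1·c_2 = (-0.5774)·(-2) + 0.0000·(-2) + (-0.5774)·(-3) + 0.5774·1 = 3.4641.
u_2 = c_2 − 3.4641·q_1 = (0.0000, -2.0000, -1.0000, -1.0000).
‖u_2‖ = 2.4495, so q_2 = (0.0000, -0.8165, -0.4082, -0.4082).

q_2 = (0.0000, -0.8165, -0.4082, -0.4082)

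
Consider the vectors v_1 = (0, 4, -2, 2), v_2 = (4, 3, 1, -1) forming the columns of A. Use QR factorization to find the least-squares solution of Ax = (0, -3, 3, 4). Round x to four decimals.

x = (-0.3253, -0.2740)

q_1 = v_1/‖v_1‖ = (0, 4, -2, 2)/4.8990 = (0.0000, 0.8165, -0.4082, 0.4082).
r_{12} = q_1·v_2 = 1.6330.
u_2 = v_2 − 1.6330·q_1 = (4.0000, 1.6667, 1.6667, -1.6667).
‖u_2‖ = 4.9329, so q_2 = (0.8109, 0.3379, 0.3379, -0.3379).
Qᵀb = (-2.0412, -1.3515).
Back-substitute: x_2 = -1.3515/4.9329 = -0.2740.
x_1 = (-2.0412 − 1.6330·(-0.2740))/4.8990 = -0.3253.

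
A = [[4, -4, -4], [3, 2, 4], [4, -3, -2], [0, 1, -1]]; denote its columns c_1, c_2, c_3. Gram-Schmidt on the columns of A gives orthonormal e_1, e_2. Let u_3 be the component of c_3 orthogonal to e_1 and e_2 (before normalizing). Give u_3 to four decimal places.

u_3 = (-0.5308, 0.4021, 0.2292, -2.2399)

c_1 = (4, 3, 4, 0); ‖c_1‖ = 6.4031, so e_1 = (0.6247, 0.4685, 0.6247, 0.0000).
e_1·c_2 = 0.6247·(-4) + 0.4685·2 + 0.6247·(-3) + 0.0000·1 = -3.4358.
u_2 = c_2 + 3.4358·e_1 = (-1.8537, 3.6098, -0.8537, 1.0000).
‖u_2‖ = 4.2656, so e_2 = (-0.4346, 0.8463, -0.2001, 0.2344).
e_1·c_3 = 0.6247·(-4) + 0.4685·4 + 0.6247·(-2) + 0.0000·(-1) = -1.8741; e_2·c_3 = (-0.4346)·(-4) + 0.8463·4 + (-0.2001)·(-2) + 0.2344·(-1) = 5.2891.
u_3 = c_3 + 1.8741·e_1 − 5.2891·e_2 = (-0.5308, 0.4021, 0.2292, -2.2399).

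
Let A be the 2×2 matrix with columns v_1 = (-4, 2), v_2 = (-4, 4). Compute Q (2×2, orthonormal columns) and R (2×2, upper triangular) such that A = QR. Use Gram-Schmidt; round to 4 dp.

Q = [[-0.8944, 0.4472], [0.4472, 0.8944]], R = [[4.4721, 5.3666], [0.0000, 1.7889]]

e_1 = v_1/‖v_1‖ = (-4, 2)/4.4721 = (-0.8944, 0.4472).
r_{12} = e_1·v_2 = 5.3666.
u_2 = v_2 − 5.3666·e_1 = (0.8000, 1.6000).
‖u_2‖ = 1.7889, so e_2 = (0.4472, 0.8944).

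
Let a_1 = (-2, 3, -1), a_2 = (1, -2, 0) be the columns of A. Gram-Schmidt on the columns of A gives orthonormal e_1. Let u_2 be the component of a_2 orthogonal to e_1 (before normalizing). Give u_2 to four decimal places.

u_2 = (-0.1429, -0.2857, -0.5714)

a_1 = (-2, 3, -1); ‖a_1‖ = 3.7417, so e_1 = (-0.5345, 0.8018, -0.2673).
e_1·a_2 = (-0.5345)·1 + 0.8018·(-2) + (-0.2673)·0 = -2.1381.
u_2 = a_2 + 2.1381·e_1 = (-0.1429, -0.2857, -0.5714).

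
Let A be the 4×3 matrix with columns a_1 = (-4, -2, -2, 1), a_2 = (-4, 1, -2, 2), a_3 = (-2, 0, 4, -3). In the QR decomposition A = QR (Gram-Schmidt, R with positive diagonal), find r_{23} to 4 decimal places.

a_1 = (-4, -2, -2, 1); ‖a_1‖ = 5.0000, so q_1 = (-0.8000, -0.4000, -0.4000, 0.2000).
q_1·a_2 = (-0.8000)·(-4) + (-0.4000)·1 + (-0.4000)·(-2) + 0.2000·2 = 4.0000.
u_2 = a_2 − 4.0000·q_1 = (-0.8000, 2.6000, -0.4000, 1.2000).
‖u_2‖ = 3.0000, so q_2 = (-0.2667, 0.8667, -0.1333, 0.4000).
r_{23} = q_2·a_3 = -1.2000.

r_{23} = -1.2000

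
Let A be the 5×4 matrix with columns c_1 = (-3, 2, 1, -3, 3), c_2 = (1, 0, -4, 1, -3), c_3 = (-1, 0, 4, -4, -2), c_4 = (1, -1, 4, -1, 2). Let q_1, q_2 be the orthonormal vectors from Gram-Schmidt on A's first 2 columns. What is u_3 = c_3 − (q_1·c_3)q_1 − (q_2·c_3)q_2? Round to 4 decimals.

q_1 = c_1/‖c_1‖ = (-3, 2, 1, -3, 3)/5.6569 = (-0.5303, 0.3536, 0.1768, -0.5303, 0.5303).
r_{12} = q_1·c_2 = -3.3588.
u_2 = c_2 + 3.3588·q_1 = (-0.7812, 1.1875, -3.4062, -0.7812, -1.2188).
‖u_2‖ = 3.9647, so q_2 = (-0.1971, 0.2995, -0.8591, -0.1971, -0.3074).
r_{13} = q_1·c_3 = 2.2981; r_{23} = q_2·c_3 = -1.8365.
u_3 = c_3 − 2.2981·q_1 + 1.8365·q_2 = (-0.1431, -0.2624, 2.0159, -3.1431, -3.7833).

u_3 = (-0.1431, -0.2624, 2.0159, -3.1431, -3.7833)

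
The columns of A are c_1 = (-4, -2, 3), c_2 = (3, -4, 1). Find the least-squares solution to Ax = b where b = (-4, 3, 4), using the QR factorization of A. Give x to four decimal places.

x = (0.7331, -0.7410)

c_1 = (-4, -2, 3); ‖c_1‖ = 5.3852, so q_1 = (-0.7428, -0.3714, 0.5571).
q_1·c_2 = (-0.7428)·3 + (-0.3714)·(-4) + 0.5571·1 = -0.1857.
u_2 = c_2 + 0.1857·q_1 = (2.8621, -4.0690, 1.1034).
‖u_2‖ = 5.0956, so q_2 = (0.5617, -0.7985, 0.2165).
Qᵀb = (4.0853, -3.7760).
Back-substitute: x_2 = -3.7760/5.0956 = -0.7410.
x_1 = (4.0853 + 0.1857·(-0.7410))/5.3852 = 0.7331.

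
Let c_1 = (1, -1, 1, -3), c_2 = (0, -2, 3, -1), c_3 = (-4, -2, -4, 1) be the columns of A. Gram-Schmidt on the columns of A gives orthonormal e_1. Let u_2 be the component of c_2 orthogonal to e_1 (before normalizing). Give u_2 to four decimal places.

u_2 = (-0.6667, -1.3333, 2.3333, 1.0000)

c_1 = (1, -1, 1, -3); ‖c_1‖ = 3.4641, so e_1 = (0.2887, -0.2887, 0.2887, -0.8660).
e_1·c_2 = 0.2887·0 + (-0.2887)·(-2) + 0.2887·3 + (-0.8660)·(-1) = 2.3094.
u_2 = c_2 − 2.3094·e_1 = (-0.6667, -1.3333, 2.3333, 1.0000).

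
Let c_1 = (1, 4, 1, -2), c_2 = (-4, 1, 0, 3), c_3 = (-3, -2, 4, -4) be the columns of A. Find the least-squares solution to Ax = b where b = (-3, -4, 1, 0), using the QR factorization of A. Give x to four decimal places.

c_1 = (1, 4, 1, -2); ‖c_1‖ = 4.6904, so q_1 = (0.2132, 0.8528, 0.2132, -0.4264).
q_1·c_2 = 0.2132·(-4) + 0.8528·1 + 0.2132·0 + (-0.4264)·3 = -1.2792.
u_2 = c_2 + 1.2792·q_1 = (-3.7273, 2.0909, 0.2727, 2.4545).
‖u_2‖ = 4.9360, so q_2 = (-0.7551, 0.4236, 0.0553, 0.4973).
q_1·c_3 = 0.2132·(-3) + 0.8528·(-2) + 0.2132·4 + (-0.4264)·(-4) = 0.2132; q_2·c_3 = (-0.7551)·(-3) + 0.4236·(-2) + 0.0553·4 + 0.4973·(-4) = -0.3499.
u_3 = c_3 − 0.2132·q_1 + 0.3499·q_2 = (-3.3097, -2.0336, 3.9739, -3.7351).
‖u_3‖ = 6.6957, so q_3 = (-0.4943, -0.3037, 0.5935, -0.5578).
Qᵀb = (-3.8376, 0.6262, 3.2913).
Back-substitute: x_3 = 3.2913/6.6957 = 0.4916.
x_2 = (0.6262 + 0.3499·0.4916)/4.9360 = 0.1617.
x_1 = (-3.8376 + 1.2792·0.1617 − 0.2132·0.4916)/4.6904 = -0.7964.

x = (-0.7964, 0.1617, 0.4916)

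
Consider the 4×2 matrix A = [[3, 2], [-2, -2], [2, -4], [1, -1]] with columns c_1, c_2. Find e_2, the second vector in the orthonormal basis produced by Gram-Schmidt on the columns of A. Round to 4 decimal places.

e_2 = (0.3671, -0.3782, -0.8231, -0.2113)

c_1 = (3, -2, 2, 1); ‖c_1‖ = 4.2426, so e_1 = (0.7071, -0.4714, 0.4714, 0.2357).
e_1·c_2 = 0.7071·2 + (-0.4714)·(-2) + 0.4714·(-4) + 0.2357·(-1) = 0.2357.
u_2 = c_2 − 0.2357·e_1 = (1.8333, -1.8889, -4.1111, -1.0556).
‖u_2‖ = 4.9944, so e_2 = (0.3671, -0.3782, -0.8231, -0.2113).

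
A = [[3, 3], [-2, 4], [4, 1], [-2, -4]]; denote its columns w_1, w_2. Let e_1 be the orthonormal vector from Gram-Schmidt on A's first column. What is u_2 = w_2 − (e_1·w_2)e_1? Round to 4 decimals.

w_1 = (3, -2, 4, -2); ‖w_1‖ = 5.7446, so e_1 = (0.5222, -0.3482, 0.6963, -0.3482).
e_1·w_2 = 0.5222·3 + (-0.3482)·4 + 0.6963·1 + (-0.3482)·(-4) = 2.2630.
u_2 = w_2 − 2.2630·e_1 = (1.8182, 4.7879, -0.5758, -3.2121).

u_2 = (1.8182, 4.7879, -0.5758, -3.2121)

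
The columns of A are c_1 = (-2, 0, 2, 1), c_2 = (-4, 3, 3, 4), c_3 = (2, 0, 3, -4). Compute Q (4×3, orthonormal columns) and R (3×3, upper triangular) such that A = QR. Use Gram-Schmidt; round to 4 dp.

Q = [[-0.6667, 0.0000, 0.3486], [0.0000, 0.8018, 0.5282], [0.6667, -0.2673, 0.5958], [0.3333, 0.5345, -0.4944]], R = [[3.0000, 6.0000, -0.6667], [0.0000, 3.7417, -2.9399], [0.0000, 0.0000, 4.4624]]

c_1 = (-2, 0, 2, 1); ‖c_1‖ = 3.0000, so q_1 = (-0.6667, 0.0000, 0.6667, 0.3333).
q_1·c_2 = (-0.6667)·(-4) + 0.0000·3 + 0.6667·3 + 0.3333·4 = 6.0000.
u_2 = c_2 − 6.0000·q_1 = (0.0000, 3.0000, -1.0000, 2.0000).
‖u_2‖ = 3.7417, so q_2 = (0.0000, 0.8018, -0.2673, 0.5345).
q_1·c_3 = (-0.6667)·2 + 0.0000·0 + 0.6667·3 + 0.3333·(-4) = -0.6667; q_2·c_3 = (0.0000)·2 + 0.8018·0 + (-0.2673)·3 + 0.5345·(-4) = -2.9399.
u_3 = c_3 + 0.6667·q_1 + 2.9399·q_2 = (1.5556, 2.3571, 2.6587, -2.2063).
‖u_3‖ = 4.4624, so q_3 = (0.3486, 0.5282, 0.5958, -0.4944).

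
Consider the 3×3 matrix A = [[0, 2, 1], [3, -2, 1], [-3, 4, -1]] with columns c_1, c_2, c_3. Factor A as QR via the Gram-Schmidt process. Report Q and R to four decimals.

e_1 = c_1/‖c_1‖ = (0, 3, -3)/4.2426 = (0.0000, 0.7071, -0.7071).
r_{12} = e_1·c_2 = -4.2426.
u_2 = c_2 + 4.2426·e_1 = (2.0000, 1.0000, 1.0000).
‖u_2‖ = 2.4495, so e_2 = (0.8165, 0.4082, 0.4082).
r_{13} = e_1·c_3 = 1.4142; r_{23} = e_2·c_3 = 0.8165.
u_3 = c_3 − 1.4142·e_1 − 0.8165·e_2 = (0.3333, -0.3333, -0.3333).
‖u_3‖ = 0.5774, so e_3 = (0.5774, -0.5774, -0.5774).

Q = [[0.0000, 0.8165, 0.5774], [0.7071, 0.4082, -0.5774], [-0.7071, 0.4082, -0.5774]], R = [[4.2426, -4.2426, 1.4142], [0.0000, 2.4495, 0.8165], [0.0000, 0.0000, 0.5774]]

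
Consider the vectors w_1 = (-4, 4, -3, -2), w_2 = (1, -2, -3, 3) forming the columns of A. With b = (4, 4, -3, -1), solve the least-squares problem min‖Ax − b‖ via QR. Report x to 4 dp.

x = (0.2841, 0.1981)

w_1 = (-4, 4, -3, -2); ‖w_1‖ = 6.7082, so e_1 = (-0.5963, 0.5963, -0.4472, -0.2981).
e_1·w_2 = (-0.5963)·1 + 0.5963·(-2) + (-0.4472)·(-3) + (-0.2981)·3 = -1.3416.
u_2 = w_2 + 1.3416·e_1 = (0.2000, -1.2000, -3.6000, 2.6000).
‖u_2‖ = 4.6043, so e_2 = (0.0434, -0.2606, -0.7819, 0.5647).
Qᵀb = (1.6398, 0.9122).
Back-substitute: x_2 = 0.9122/4.6043 = 0.1981.
x_1 = (1.6398 + 1.3416·0.1981)/6.7082 = 0.2841.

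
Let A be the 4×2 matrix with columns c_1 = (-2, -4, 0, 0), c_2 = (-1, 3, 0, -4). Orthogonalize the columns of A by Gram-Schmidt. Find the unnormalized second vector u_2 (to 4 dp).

q_1 = c_1/‖c_1‖ = (-2, -4, 0, 0)/4.4721 = (-0.4472, -0.8944, 0.0000, 0.0000).
r_{12} = q_1·c_2 = -2.2361.
u_2 = c_2 + 2.2361·q_1 = (-2.0000, 1.0000, 0.0000, -4.0000).

u_2 = (-2.0000, 1.0000, 0.0000, -4.0000)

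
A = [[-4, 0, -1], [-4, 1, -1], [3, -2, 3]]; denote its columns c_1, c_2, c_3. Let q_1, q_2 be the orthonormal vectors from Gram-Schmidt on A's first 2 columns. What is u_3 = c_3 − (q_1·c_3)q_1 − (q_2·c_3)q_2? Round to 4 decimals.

q_1 = c_1/‖c_1‖ = (-4, -4, 3)/6.4031 = (-0.6247, -0.6247, 0.4685).
r_{12} = q_1·c_2 = -1.5617.
u_2 = c_2 + 1.5617·q_1 = (-0.9756, 0.0244, -1.2683).
‖u_2‖ = 1.6003, so q_2 = (-0.6096, 0.0152, -0.7925).
r_{13} = q_1·c_3 = 2.6550; r_{23} = q_2·c_3 = -1.7832.
u_3 = c_3 − 2.6550·q_1 + 1.7832·q_2 = (-0.4286, 0.6857, 0.3429).

u_3 = (-0.4286, 0.6857, 0.3429)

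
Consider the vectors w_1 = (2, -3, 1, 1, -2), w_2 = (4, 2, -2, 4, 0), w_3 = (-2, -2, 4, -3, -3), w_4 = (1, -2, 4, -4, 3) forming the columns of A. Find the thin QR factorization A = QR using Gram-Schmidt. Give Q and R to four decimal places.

w_1 = (2, -3, 1, 1, -2); ‖w_1‖ = 4.3589, so q_1 = (0.4588, -0.6882, 0.2294, 0.2294, -0.4588).
q_1·w_2 = 0.4588·4 + (-0.6882)·2 + 0.2294·(-2) + 0.2294·4 + (-0.4588)·0 = 0.9177.
u_2 = w_2 − 0.9177·q_1 = (3.5789, 2.6316, -2.2105, 3.7895, 0.4211).
‖u_2‖ = 6.2576, so q_2 = (0.5719, 0.4205, -0.3533, 0.6056, 0.0673).
q_1·w_3 = 0.4588·(-2) + (-0.6882)·(-2) + 0.2294·4 + 0.2294·(-3) + (-0.4588)·(-3) = 2.0647; q_2·w_3 = 0.5719·(-2) + 0.4205·(-2) + (-0.3533)·4 + 0.6056·(-3) + 0.0673·(-3) = -5.4165.
u_3 = w_3 − 2.0647·q_1 + 5.4165·q_2 = (0.1505, 1.6989, 1.6129, -0.1935, -1.6882).
‖u_3‖ = 2.8979, so q_3 = (0.0519, 0.5863, 0.5566, -0.0668, -0.5825).
q_1·w_4 = 0.4588·1 + (-0.6882)·(-2) + 0.2294·4 + 0.2294·(-4) + (-0.4588)·3 = 0.4588; q_2·w_4 = 0.5719·1 + 0.4205·(-2) + (-0.3533)·4 + 0.6056·(-4) + 0.0673·3 = -3.9026; q_3·w_4 = 0.0519·1 + 0.5863·(-2) + 0.5566·4 + (-0.0668)·(-4) + (-0.5825)·3 = -0.3748.
u_4 = w_4 − 0.4588·q_1 + 3.9026·q_2 + 0.3748·q_3 = (3.0410, 0.1767, 2.7247, -1.7670, 3.2548).
‖u_4‖ = 5.5153, so q_4 = (0.5514, 0.0320, 0.4940, -0.3204, 0.5901).

Q = [[0.4588, 0.5719, 0.0519, 0.5514], [-0.6882, 0.4205, 0.5863, 0.0320], [0.2294, -0.3533, 0.5566, 0.4940], [0.2294, 0.6056, -0.0668, -0.3204], [-0.4588, 0.0673, -0.5825, 0.5901]], R = [[4.3589, 0.9177, 2.0647, 0.4588], [0.0000, 6.2576, -5.4165, -3.9026], [0.0000, 0.0000, 2.8979, -0.3748], [0.0000, 0.0000, 0.0000, 5.5153]]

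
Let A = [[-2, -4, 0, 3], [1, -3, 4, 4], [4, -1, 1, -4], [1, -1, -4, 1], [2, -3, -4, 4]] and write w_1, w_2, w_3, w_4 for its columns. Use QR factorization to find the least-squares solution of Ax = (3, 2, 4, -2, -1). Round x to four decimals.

e_1 = w_1/‖w_1‖ = (-2, 1, 4, 1, 2)/5.0990 = (-0.3922, 0.1961, 0.7845, 0.1961, 0.3922).
r_{12} = e_1·w_2 = -1.1767.
u_2 = w_2 + 1.1767·e_1 = (-4.4615, -2.7692, -0.0769, -0.7692, -2.5385).
‖u_2‖ = 5.8835, so e_2 = (-0.7583, -0.4707, -0.0131, -0.1307, -0.4315).
r_{13} = e_1·w_3 = -0.7845; r_{23} = e_2·w_3 = 0.3530.
u_3 = w_3 + 0.7845·e_1 − 0.3530·e_2 = (-0.0400, 4.3200, 1.6200, -3.8000, -3.5400).
‖u_3‖ = 6.9469, so e_3 = (-0.0058, 0.6219, 0.2332, -0.5470, -0.5096).
r_{14} = e_1·w_4 = -1.7650; r_{24} = e_2·w_4 = -5.9619; r_{34} = e_3·w_4 = -1.0479.
u_4 = w_4 + 1.7650·e_1 + 5.9619·e_2 + 1.0479·e_3 = (-2.2194, 2.1917, -2.4490, -0.0066, 1.5860).
‖u_4‖ = 4.2710, so e_4 = (-0.5196, 0.5131, -0.5734, -0.0015, 0.3713).
Qᵀb = (1.5689, -2.5757, 3.7628, -3.1944).
Back-substitute: x_4 = -3.1944/4.2710 = -0.7479.
x_3 = (3.7628 + 1.0479·(-0.7479))/6.9469 = 0.4288.
x_2 = (-2.5757 − 0.3530·0.4288 + 5.9619·(-0.7479))/5.8835 = -1.2214.
x_1 = (1.5689 + 1.1767·(-1.2214) + 0.7845·0.4288 + 1.7650·(-0.7479))/5.0990 = -0.1671.

x = (-0.1671, -1.2214, 0.4288, -0.7479)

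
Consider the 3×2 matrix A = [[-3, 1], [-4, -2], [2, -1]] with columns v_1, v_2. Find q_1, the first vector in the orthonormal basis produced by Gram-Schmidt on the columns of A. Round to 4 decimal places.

v_1 = (-3, -4, 2); ‖v_1‖ = 5.3852, so q_1 = (-0.5571, -0.7428, 0.3714).

q_1 = (-0.5571, -0.7428, 0.3714)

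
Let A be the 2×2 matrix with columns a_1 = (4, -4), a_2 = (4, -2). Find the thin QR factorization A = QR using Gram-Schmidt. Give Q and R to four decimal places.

Q = [[0.7071, 0.7071], [-0.7071, 0.7071]], R = [[5.6569, 4.2426], [0.0000, 1.4142]]

a_1 = (4, -4); ‖a_1‖ = 5.6569, so e_1 = (0.7071, -0.7071).
e_1·a_2 = 0.7071·4 + (-0.7071)·(-2) = 4.2426.
u_2 = a_2 − 4.2426·e_1 = (1.0000, 1.0000).
‖u_2‖ = 1.4142, so e_2 = (0.7071, 0.7071).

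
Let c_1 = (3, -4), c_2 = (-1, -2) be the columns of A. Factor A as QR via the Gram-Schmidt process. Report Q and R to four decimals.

Q = [[0.6000, -0.8000], [-0.8000, -0.6000]], R = [[5.0000, 1.0000], [0.0000, 2.0000]]

c_1 = (3, -4); ‖c_1‖ = 5.0000, so e_1 = (0.6000, -0.8000).
e_1·c_2 = 0.6000·(-1) + (-0.8000)·(-2) = 1.0000.
u_2 = c_2 − 1.0000·e_1 = (-1.6000, -1.2000).
‖u_2‖ = 2.0000, so e_2 = (-0.8000, -0.6000).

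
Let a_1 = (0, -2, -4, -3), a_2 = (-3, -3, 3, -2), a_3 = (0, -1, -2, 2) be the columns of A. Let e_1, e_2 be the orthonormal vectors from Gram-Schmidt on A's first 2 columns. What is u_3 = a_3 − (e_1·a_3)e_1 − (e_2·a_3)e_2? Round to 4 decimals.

u_3 = (-0.6774, -1.4016, -0.7709, 1.9622)

e_1 = a_1/‖a_1‖ = (0, -2, -4, -3)/5.3852 = (0.0000, -0.3714, -0.7428, -0.5571).
r_{12} = e_1·a_2 = 0.0000.
u_2 = a_2 + 0.0000·e_1 = (-3.0000, -3.0000, 3.0000, -2.0000).
‖u_2‖ = 5.5678, so e_2 = (-0.5388, -0.5388, 0.5388, -0.3592).
r_{13} = e_1·a_3 = 0.7428; r_{23} = e_2·a_3 = -1.2572.
u_3 = a_3 − 0.7428·e_1 + 1.2572·e_2 = (-0.6774, -1.4016, -0.7709, 1.9622).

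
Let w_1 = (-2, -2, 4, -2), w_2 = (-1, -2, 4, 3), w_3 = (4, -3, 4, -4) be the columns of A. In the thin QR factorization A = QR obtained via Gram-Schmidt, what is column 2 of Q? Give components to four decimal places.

w_1 = (-2, -2, 4, -2); ‖w_1‖ = 5.2915, so e_1 = (-0.3780, -0.3780, 0.7559, -0.3780).
e_1·w_2 = (-0.3780)·(-1) + (-0.3780)·(-2) + 0.7559·4 + (-0.3780)·3 = 3.0237.
u_2 = w_2 − 3.0237·e_1 = (0.1429, -0.8571, 1.7143, 4.1429).
‖u_2‖ = 4.5670, so e_2 = (0.0313, -0.1877, 0.3754, 0.9071).

e_2 = (0.0313, -0.1877, 0.3754, 0.9071)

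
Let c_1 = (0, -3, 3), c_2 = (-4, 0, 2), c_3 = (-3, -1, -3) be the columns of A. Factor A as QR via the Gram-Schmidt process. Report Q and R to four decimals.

Q = [[0.0000, -0.9428, -0.3333], [-0.7071, 0.2357, -0.6667], [0.7071, 0.2357, -0.6667]], R = [[4.2426, 1.4142, -1.4142], [0.0000, 4.2426, 1.8856], [0.0000, 0.0000, 3.6667]]

c_1 = (0, -3, 3); ‖c_1‖ = 4.2426, so q_1 = (0.0000, -0.7071, 0.7071).
q_1·c_2 = 0.0000·(-4) + (-0.7071)·0 + 0.7071·2 = 1.4142.
u_2 = c_2 − 1.4142·q_1 = (-4.0000, 1.0000, 1.0000).
‖u_2‖ = 4.2426, so q_2 = (-0.9428, 0.2357, 0.2357).
q_1·c_3 = 0.0000·(-3) + (-0.7071)·(-1) + 0.7071·(-3) = -1.4142; q_2·c_3 = (-0.9428)·(-3) + 0.2357·(-1) + 0.2357·(-3) = 1.8856.
u_3 = c_3 + 1.4142·q_1 − 1.8856·q_2 = (-1.2222, -2.4444, -2.4444).
‖u_3‖ = 3.6667, so q_3 = (-0.3333, -0.6667, -0.6667).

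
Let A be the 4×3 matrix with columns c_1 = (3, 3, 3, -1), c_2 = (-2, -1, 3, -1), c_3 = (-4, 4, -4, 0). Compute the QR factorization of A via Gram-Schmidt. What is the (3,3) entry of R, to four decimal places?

r_{33} = 6.2471

c_1 = (3, 3, 3, -1); ‖c_1‖ = 5.2915, so q_1 = (0.5669, 0.5669, 0.5669, -0.1890).
q_1·c_2 = 0.5669·(-2) + 0.5669·(-1) + 0.5669·3 + (-0.1890)·(-1) = 0.1890.
u_2 = c_2 − 0.1890·q_1 = (-2.1071, -1.1071, 2.8929, -0.9643).
‖u_2‖ = 3.8684, so q_2 = (-0.5447, -0.2862, 0.7478, -0.2493).
q_1·c_3 = 0.5669·(-4) + 0.5669·4 + 0.5669·(-4) + (-0.1890)·0 = -2.2678; q_2·c_3 = (-0.5447)·(-4) + (-0.2862)·4 + 0.7478·(-4) + (-0.2493)·0 = -1.9573.
u_3 = c_3 + 2.2678·q_1 + 1.9573·q_2 = (-3.7804, 4.7255, -1.2506, -0.9165).
r_{33} = ‖u_3‖ = 6.2471.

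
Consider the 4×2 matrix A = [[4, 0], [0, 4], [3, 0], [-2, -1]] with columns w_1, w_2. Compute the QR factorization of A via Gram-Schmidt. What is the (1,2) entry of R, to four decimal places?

r_{12} = 0.3714

w_1 = (4, 0, 3, -2); ‖w_1‖ = 5.3852, so e_1 = (0.7428, 0.0000, 0.5571, -0.3714).
r_{12} = e_1·w_2 = 0.3714.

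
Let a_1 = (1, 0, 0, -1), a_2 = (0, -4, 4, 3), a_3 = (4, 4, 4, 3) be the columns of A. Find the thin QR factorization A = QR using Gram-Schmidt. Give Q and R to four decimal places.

e_1 = a_1/‖a_1‖ = (1, 0, 0, -1)/1.4142 = (0.7071, 0.0000, 0.0000, -0.7071).
r_{12} = e_1·a_2 = -2.1213.
u_2 = a_2 + 2.1213·e_1 = (1.5000, -4.0000, 4.0000, 1.5000).
‖u_2‖ = 6.0415, so e_2 = (0.2483, -0.6621, 0.6621, 0.2483).
r_{13} = e_1·a_3 = 0.7071; r_{23} = e_2·a_3 = 1.7380.
u_3 = a_3 − 0.7071·e_1 − 1.7380·e_2 = (3.0685, 5.1507, 2.8493, 3.0685).
‖u_3‖ = 7.3130, so e_3 = (0.4196, 0.7043, 0.3896, 0.4196).

Q = [[0.7071, 0.2483, 0.4196], [0.0000, -0.6621, 0.7043], [0.0000, 0.6621, 0.3896], [-0.7071, 0.2483, 0.4196]], R = [[1.4142, -2.1213, 0.7071], [0.0000, 6.0415, 1.7380], [0.0000, 0.0000, 7.3130]]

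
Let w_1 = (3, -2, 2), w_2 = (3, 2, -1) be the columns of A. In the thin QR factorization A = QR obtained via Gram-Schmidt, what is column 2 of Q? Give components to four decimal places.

q_1 = w_1/‖w_1‖ = (3, -2, 2)/4.1231 = (0.7276, -0.4851, 0.4851).
r_{12} = q_1·w_2 = 0.7276.
u_2 = w_2 − 0.7276·q_1 = (2.4706, 2.3529, -1.3529).
‖u_2‖ = 3.6702, so q_2 = (0.6731, 0.6411, -0.3686).

q_2 = (0.6731, 0.6411, -0.3686)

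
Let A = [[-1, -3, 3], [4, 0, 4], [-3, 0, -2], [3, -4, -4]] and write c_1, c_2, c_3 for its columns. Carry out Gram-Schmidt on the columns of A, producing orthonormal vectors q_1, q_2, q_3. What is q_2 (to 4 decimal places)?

q_2 = (-0.6838, 0.2160, -0.1620, -0.6779)

q_1 = c_1/‖c_1‖ = (-1, 4, -3, 3)/5.9161 = (-0.1690, 0.6761, -0.5071, 0.5071).
r_{12} = q_1·c_2 = -1.5213.
u_2 = c_2 + 1.5213·q_1 = (-3.2571, 1.0286, -0.7714, -3.2286).
‖u_2‖ = 4.7630, so q_2 = (-0.6838, 0.2160, -0.1620, -0.6779).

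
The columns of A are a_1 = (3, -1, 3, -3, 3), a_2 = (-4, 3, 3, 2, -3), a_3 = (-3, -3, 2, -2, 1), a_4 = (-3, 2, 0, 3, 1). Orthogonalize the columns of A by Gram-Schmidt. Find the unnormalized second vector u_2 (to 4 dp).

a_1 = (3, -1, 3, -3, 3); ‖a_1‖ = 6.0828, so q_1 = (0.4932, -0.1644, 0.4932, -0.4932, 0.4932).
q_1·a_2 = 0.4932·(-4) + (-0.1644)·3 + 0.4932·3 + (-0.4932)·2 + 0.4932·(-3) = -3.4524.
u_2 = a_2 + 3.4524·q_1 = (-2.2973, 2.4324, 4.7027, 0.2973, -1.2973).

u_2 = (-2.2973, 2.4324, 4.7027, 0.2973, -1.2973)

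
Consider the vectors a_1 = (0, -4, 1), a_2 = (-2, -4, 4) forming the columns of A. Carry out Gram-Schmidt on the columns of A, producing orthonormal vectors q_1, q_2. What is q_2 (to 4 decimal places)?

q_2 = (-0.5664, 0.1999, 0.7996)

a_1 = (0, -4, 1); ‖a_1‖ = 4.1231, so q_1 = (0.0000, -0.9701, 0.2425).
q_1·a_2 = 0.0000·(-2) + (-0.9701)·(-4) + 0.2425·4 = 4.8507.
u_2 = a_2 − 4.8507·q_1 = (-2.0000, 0.7059, 2.8235).
‖u_2‖ = 3.5314, so q_2 = (-0.5664, 0.1999, 0.7996).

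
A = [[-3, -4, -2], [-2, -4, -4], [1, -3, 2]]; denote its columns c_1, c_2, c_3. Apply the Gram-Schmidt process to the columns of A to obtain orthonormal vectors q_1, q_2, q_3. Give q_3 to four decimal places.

q_1 = c_1/‖c_1‖ = (-3, -2, 1)/3.7417 = (-0.8018, -0.5345, 0.2673).
r_{12} = q_1·c_2 = 4.5434.
u_2 = c_2 − 4.5434·q_1 = (-0.3571, -1.5714, -4.2143).
‖u_2‖ = 4.5119, so q_2 = (-0.0792, -0.3483, -0.9340).
r_{13} = q_1·c_3 = 4.2762; r_{23} = q_2·c_3 = -0.3166.
u_3 = c_3 − 4.2762·q_1 + 0.3166·q_2 = (1.4035, -1.8246, 0.5614).
‖u_3‖ = 2.3694, so q_3 = (0.5923, -0.7701, 0.2369).

q_3 = (0.5923, -0.7701, 0.2369)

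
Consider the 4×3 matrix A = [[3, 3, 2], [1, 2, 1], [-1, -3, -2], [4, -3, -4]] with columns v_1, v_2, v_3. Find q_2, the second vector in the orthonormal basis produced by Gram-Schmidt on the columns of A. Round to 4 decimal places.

q_2 = (0.5001, 0.3467, -0.5268, -0.5935)

q_1 = v_1/‖v_1‖ = (3, 1, -1, 4)/5.1962 = (0.5774, 0.1925, -0.1925, 0.7698).
r_{12} = q_1·v_2 = 0.3849.
u_2 = v_2 − 0.3849·q_1 = (2.7778, 1.9259, -2.9259, -3.2963).
‖u_2‖ = 5.5544, so q_2 = (0.5001, 0.3467, -0.5268, -0.5935).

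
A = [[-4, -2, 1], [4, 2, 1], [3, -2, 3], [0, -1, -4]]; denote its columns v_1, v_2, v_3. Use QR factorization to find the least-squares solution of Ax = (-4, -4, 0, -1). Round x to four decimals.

e_1 = v_1/‖v_1‖ = (-4, 4, 3, 0)/6.4031 = (-0.6247, 0.6247, 0.4685, 0.0000).
r_{12} = e_1·v_2 = 1.5617.
u_2 = v_2 − 1.5617·e_1 = (-1.0244, 1.0244, -2.7317, -1.0000).
‖u_2‖ = 3.2498, so e_2 = (-0.3152, 0.3152, -0.8406, -0.3077).
r_{13} = e_1·v_3 = 1.4056; r_{23} = e_2·v_3 = -1.2909.
u_3 = v_3 − 1.4056·e_1 + 1.2909·e_2 = (1.4711, 0.5289, 1.2564, -4.3972).
‖u_3‖ = 4.8330, so e_3 = (0.3044, 0.1094, 0.2600, -0.9098).
Qᵀb = (0.0000, 0.3077, -0.7455).
Back-substitute: x_3 = -0.7455/4.8330 = -0.1542.
x_2 = (0.3077 + 1.2909·(-0.1542))/3.2498 = 0.0334.
x_1 = (0.0000 − 1.5617·0.0334 − 1.4056·(-0.1542))/6.4031 = 0.0257.

x = (0.0257, 0.0334, -0.1542)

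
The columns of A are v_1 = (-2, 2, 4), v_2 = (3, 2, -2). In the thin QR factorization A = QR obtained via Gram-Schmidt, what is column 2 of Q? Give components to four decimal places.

v_1 = (-2, 2, 4); ‖v_1‖ = 4.8990, so e_1 = (-0.4082, 0.4082, 0.8165).
e_1·v_2 = (-0.4082)·3 + 0.4082·2 + 0.8165·(-2) = -2.0412.
u_2 = v_2 + 2.0412·e_1 = (2.1667, 2.8333, -0.3333).
‖u_2‖ = 3.5824, so e_2 = (0.6048, 0.7909, -0.0930).

e_2 = (0.6048, 0.7909, -0.0930)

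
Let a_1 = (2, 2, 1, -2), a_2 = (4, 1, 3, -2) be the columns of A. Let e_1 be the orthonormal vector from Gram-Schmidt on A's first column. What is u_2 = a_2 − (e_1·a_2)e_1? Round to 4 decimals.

u_2 = (1.3846, -1.6154, 1.6923, 0.6154)

a_1 = (2, 2, 1, -2); ‖a_1‖ = 3.6056, so e_1 = (0.5547, 0.5547, 0.2774, -0.5547).
e_1·a_2 = 0.5547·4 + 0.5547·1 + 0.2774·3 + (-0.5547)·(-2) = 4.7150.
u_2 = a_2 − 4.7150·e_1 = (1.3846, -1.6154, 1.6923, 0.6154).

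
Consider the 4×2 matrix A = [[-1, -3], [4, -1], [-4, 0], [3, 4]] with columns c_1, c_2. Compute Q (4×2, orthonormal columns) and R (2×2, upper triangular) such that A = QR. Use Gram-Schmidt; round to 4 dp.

q_1 = c_1/‖c_1‖ = (-1, 4, -4, 3)/6.4807 = (-0.1543, 0.6172, -0.6172, 0.4629).
r_{12} = q_1·c_2 = 1.6973.
u_2 = c_2 − 1.6973·q_1 = (-2.7381, -2.0476, 1.0476, 3.2143).
‖u_2‖ = 4.8082, so q_2 = (-0.5695, -0.4259, 0.2179, 0.6685).

Q = [[-0.1543, -0.5695], [0.6172, -0.4259], [-0.6172, 0.2179], [0.4629, 0.6685]], R = [[6.4807, 1.6973], [0.0000, 4.8082]]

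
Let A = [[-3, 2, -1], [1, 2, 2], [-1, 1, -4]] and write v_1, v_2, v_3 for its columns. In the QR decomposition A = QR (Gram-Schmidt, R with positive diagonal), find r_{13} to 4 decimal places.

r_{13} = 2.7136

v_1 = (-3, 1, -1); ‖v_1‖ = 3.3166, so e_1 = (-0.9045, 0.3015, -0.3015).
r_{13} = e_1·v_3 = 2.7136.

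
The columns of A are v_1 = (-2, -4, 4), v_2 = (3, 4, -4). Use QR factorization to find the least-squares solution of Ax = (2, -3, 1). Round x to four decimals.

x = (3.5000, 3.0000)

v_1 = (-2, -4, 4); ‖v_1‖ = 6.0000, so e_1 = (-0.3333, -0.6667, 0.6667).
e_1·v_2 = (-0.3333)·3 + (-0.6667)·4 + 0.6667·(-4) = -6.3333.
u_2 = v_2 + 6.3333·e_1 = (0.8889, -0.2222, 0.2222).
‖u_2‖ = 0.9428, so e_2 = (0.9428, -0.2357, 0.2357).
Qᵀb = (2.0000, 2.8284).
Back-substitute: x_2 = 2.8284/0.9428 = 3.0000.
x_1 = (2.0000 + 6.3333·3.0000)/6.0000 = 3.5000.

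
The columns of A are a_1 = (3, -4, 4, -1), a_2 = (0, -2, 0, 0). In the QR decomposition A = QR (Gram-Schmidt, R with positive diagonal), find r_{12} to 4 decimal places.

a_1 = (3, -4, 4, -1); ‖a_1‖ = 6.4807, so q_1 = (0.4629, -0.6172, 0.6172, -0.1543).
r_{12} = q_1·a_2 = 1.2344.

r_{12} = 1.2344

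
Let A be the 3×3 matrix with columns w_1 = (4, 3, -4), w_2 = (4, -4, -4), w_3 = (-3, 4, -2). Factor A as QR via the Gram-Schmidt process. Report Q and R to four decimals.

w_1 = (4, 3, -4); ‖w_1‖ = 6.4031, so q_1 = (0.6247, 0.4685, -0.6247).
q_1·w_2 = 0.6247·4 + 0.4685·(-4) + (-0.6247)·(-4) = 3.1235.
u_2 = w_2 − 3.1235·q_1 = (2.0488, -5.4634, -2.0488).
‖u_2‖ = 6.1842, so q_2 = (0.3313, -0.8835, -0.3313).
q_1·w_3 = 0.6247·(-3) + 0.4685·4 + (-0.6247)·(-2) = 1.2494; q_2·w_3 = 0.3313·(-3) + (-0.8835)·4 + (-0.3313)·(-2) = -3.8651.
u_3 = w_3 − 1.2494·q_1 + 3.8651·q_2 = (-2.5000, 0.0000, -2.5000).
‖u_3‖ = 3.5355, so q_3 = (-0.7071, 0.0000, -0.7071).

Q = [[0.6247, 0.3313, -0.7071], [0.4685, -0.8835, 0.0000], [-0.6247, -0.3313, -0.7071]], R = [[6.4031, 3.1235, 1.2494], [0.0000, 6.1842, -3.8651], [0.0000, 0.0000, 3.5355]]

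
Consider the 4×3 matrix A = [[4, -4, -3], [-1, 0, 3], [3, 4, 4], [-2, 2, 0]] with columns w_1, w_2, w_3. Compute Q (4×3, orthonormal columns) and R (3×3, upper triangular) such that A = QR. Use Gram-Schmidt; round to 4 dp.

w_1 = (4, -1, 3, -2); ‖w_1‖ = 5.4772, so e_1 = (0.7303, -0.1826, 0.5477, -0.3651).
e_1·w_2 = 0.7303·(-4) + (-0.1826)·0 + 0.5477·4 + (-0.3651)·2 = -1.4606.
u_2 = w_2 + 1.4606·e_1 = (-2.9333, -0.2667, 4.8000, 1.4667).
‖u_2‖ = 5.8195, so e_2 = (-0.5041, -0.0458, 0.8248, 0.2520).
e_1·w_3 = 0.7303·(-3) + (-0.1826)·3 + 0.5477·4 + (-0.3651)·0 = -0.5477; e_2·w_3 = (-0.5041)·(-3) + (-0.0458)·3 + 0.8248·4 + 0.2520·0 = 4.6739.
u_3 = w_3 + 0.5477·e_1 − 4.6739·e_2 = (-0.2441, 3.1142, 0.4449, -1.3780).
‖u_3‖ = 3.4430, so e_3 = (-0.0709, 0.9045, 0.1292, -0.4002).

Q = [[0.7303, -0.5041, -0.0709], [-0.1826, -0.0458, 0.9045], [0.5477, 0.8248, 0.1292], [-0.3651, 0.2520, -0.4002]], R = [[5.4772, -1.4606, -0.5477], [0.0000, 5.8195, 4.6739], [0.0000, 0.0000, 3.4430]]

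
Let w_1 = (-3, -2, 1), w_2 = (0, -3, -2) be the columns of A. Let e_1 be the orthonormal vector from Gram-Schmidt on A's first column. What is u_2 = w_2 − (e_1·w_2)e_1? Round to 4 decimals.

u_2 = (0.8571, -2.4286, -2.2857)

w_1 = (-3, -2, 1); ‖w_1‖ = 3.7417, so e_1 = (-0.8018, -0.5345, 0.2673).
e_1·w_2 = (-0.8018)·0 + (-0.5345)·(-3) + 0.2673·(-2) = 1.0690.
u_2 = w_2 − 1.0690·e_1 = (0.8571, -2.4286, -2.2857).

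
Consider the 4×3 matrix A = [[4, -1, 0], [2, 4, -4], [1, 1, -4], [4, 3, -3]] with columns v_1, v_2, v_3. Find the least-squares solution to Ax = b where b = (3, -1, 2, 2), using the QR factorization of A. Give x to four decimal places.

x = (0.6174, -0.9384, -0.5463)

e_1 = v_1/‖v_1‖ = (4, 2, 1, 4)/6.0828 = (0.6576, 0.3288, 0.1644, 0.6576).
r_{12} = e_1·v_2 = 2.7948.
u_2 = v_2 − 2.7948·e_1 = (-2.8378, 3.0811, 0.5405, 1.1622).
‖u_2‖ = 4.3805, so e_2 = (-0.6478, 0.7034, 0.1234, 0.2653).
r_{13} = e_1·v_3 = -3.9456; r_{23} = e_2·v_3 = -4.1029.
u_3 = v_3 + 3.9456·e_1 + 4.1029·e_2 = (-0.0634, 0.1831, -2.8451, 0.6831).
‖u_3‖ = 2.9323, so e_3 = (-0.0216, 0.0624, -0.9702, 0.2330).
Qᵀb = (3.2880, -1.8694, -1.6019).
Back-substitute: x_3 = -1.6019/2.9323 = -0.5463.
x_2 = (-1.8694 + 4.1029·(-0.5463))/4.3805 = -0.9384.
x_1 = (3.2880 − 2.7948·(-0.9384) + 3.9456·(-0.5463))/6.0828 = 0.6174.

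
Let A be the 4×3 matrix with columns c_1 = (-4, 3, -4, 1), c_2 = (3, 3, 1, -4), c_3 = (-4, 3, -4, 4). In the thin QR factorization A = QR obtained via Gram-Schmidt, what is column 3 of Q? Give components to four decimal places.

c_1 = (-4, 3, -4, 1); ‖c_1‖ = 6.4807, so e_1 = (-0.6172, 0.4629, -0.6172, 0.1543).
e_1·c_2 = (-0.6172)·3 + 0.4629·3 + (-0.6172)·1 + 0.1543·(-4) = -1.6973.
u_2 = c_2 + 1.6973·e_1 = (1.9524, 3.7857, -0.0476, -3.7381).
‖u_2‖ = 5.6674, so e_2 = (0.3445, 0.6680, -0.0084, -0.6596).
e_1·c_3 = (-0.6172)·(-4) + 0.4629·3 + (-0.6172)·(-4) + 0.1543·4 = 6.9437; e_2·c_3 = 0.3445·(-4) + 0.6680·3 + (-0.0084)·(-4) + (-0.6596)·4 = -1.9787.
u_3 = c_3 − 6.9437·e_1 + 1.9787·e_2 = (0.9674, 1.1075, 0.2691, 1.6234).
‖u_3‖ = 2.2069, so e_3 = (0.4384, 0.5018, 0.1219, 0.7356).

e_3 = (0.4384, 0.5018, 0.1219, 0.7356)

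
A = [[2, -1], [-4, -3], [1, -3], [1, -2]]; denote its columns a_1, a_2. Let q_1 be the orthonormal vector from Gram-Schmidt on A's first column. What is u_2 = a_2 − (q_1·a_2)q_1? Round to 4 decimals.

u_2 = (-1.4545, -2.0909, -3.2273, -2.2273)

q_1 = a_1/‖a_1‖ = (2, -4, 1, 1)/4.6904 = (0.4264, -0.8528, 0.2132, 0.2132).
r_{12} = q_1·a_2 = 1.0660.
u_2 = a_2 − 1.0660·q_1 = (-1.4545, -2.0909, -3.2273, -2.2273).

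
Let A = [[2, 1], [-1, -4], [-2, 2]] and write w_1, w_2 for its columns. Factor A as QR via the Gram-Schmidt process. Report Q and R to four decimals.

Q = [[0.6667, 0.1225], [-0.3333, -0.8332], [-0.6667, 0.5392]], R = [[3.0000, 0.6667], [0.0000, 4.5338]]

w_1 = (2, -1, -2); ‖w_1‖ = 3.0000, so q_1 = (0.6667, -0.3333, -0.6667).
q_1·w_2 = 0.6667·1 + (-0.3333)·(-4) + (-0.6667)·2 = 0.6667.
u_2 = w_2 − 0.6667·q_1 = (0.5556, -3.7778, 2.4444).
‖u_2‖ = 4.5338, so q_2 = (0.1225, -0.8332, 0.5392).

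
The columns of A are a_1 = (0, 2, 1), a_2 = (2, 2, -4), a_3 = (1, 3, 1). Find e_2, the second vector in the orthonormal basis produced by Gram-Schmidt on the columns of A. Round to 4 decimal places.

e_2 = (0.4082, 0.4082, -0.8165)

a_1 = (0, 2, 1); ‖a_1‖ = 2.2361, so e_1 = (0.0000, 0.8944, 0.4472).
e_1·a_2 = 0.0000·2 + 0.8944·2 + 0.4472·(-4) = 0.0000.
u_2 = a_2 + 0.0000·e_1 = (2.0000, 2.0000, -4.0000).
‖u_2‖ = 4.8990, so e_2 = (0.4082, 0.4082, -0.8165).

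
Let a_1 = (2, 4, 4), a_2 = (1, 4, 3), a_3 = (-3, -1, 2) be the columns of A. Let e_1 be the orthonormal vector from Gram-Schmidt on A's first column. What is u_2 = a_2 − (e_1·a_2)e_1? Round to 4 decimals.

e_1 = a_1/‖a_1‖ = (2, 4, 4)/6.0000 = (0.3333, 0.6667, 0.6667).
r_{12} = e_1·a_2 = 5.0000.
u_2 = a_2 − 5.0000·e_1 = (-0.6667, 0.6667, -0.3333).

u_2 = (-0.6667, 0.6667, -0.3333)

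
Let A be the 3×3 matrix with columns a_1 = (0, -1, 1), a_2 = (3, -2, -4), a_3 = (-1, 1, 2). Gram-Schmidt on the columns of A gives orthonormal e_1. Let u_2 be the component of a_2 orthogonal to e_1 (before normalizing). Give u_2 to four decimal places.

u_2 = (3.0000, -3.0000, -3.0000)

a_1 = (0, -1, 1); ‖a_1‖ = 1.4142, so e_1 = (0.0000, -0.7071, 0.7071).
e_1·a_2 = 0.0000·3 + (-0.7071)·(-2) + 0.7071·(-4) = -1.4142.
u_2 = a_2 + 1.4142·e_1 = (3.0000, -3.0000, -3.0000).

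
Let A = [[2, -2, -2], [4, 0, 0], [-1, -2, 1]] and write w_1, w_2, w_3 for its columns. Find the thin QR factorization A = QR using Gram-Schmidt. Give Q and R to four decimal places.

Q = [[0.4364, -0.6475, -0.6247], [0.8729, 0.1363, 0.4685], [-0.2182, -0.7498, 0.6247]], R = [[4.5826, -0.4364, -1.0911], [0.0000, 2.7946, 0.5453], [0.0000, 0.0000, 1.8741]]

w_1 = (2, 4, -1); ‖w_1‖ = 4.5826, so e_1 = (0.4364, 0.8729, -0.2182).
e_1·w_2 = 0.4364·(-2) + 0.8729·0 + (-0.2182)·(-2) = -0.4364.
u_2 = w_2 + 0.4364·e_1 = (-1.8095, 0.3810, -2.0952).
‖u_2‖ = 2.7946, so e_2 = (-0.6475, 0.1363, -0.7498).
e_1·w_3 = 0.4364·(-2) + 0.8729·0 + (-0.2182)·1 = -1.0911; e_2·w_3 = (-0.6475)·(-2) + 0.1363·0 + (-0.7498)·1 = 0.5453.
u_3 = w_3 + 1.0911·e_1 − 0.5453·e_2 = (-1.1707, 0.8780, 1.1707).
‖u_3‖ = 1.8741, so e_3 = (-0.6247, 0.4685, 0.6247).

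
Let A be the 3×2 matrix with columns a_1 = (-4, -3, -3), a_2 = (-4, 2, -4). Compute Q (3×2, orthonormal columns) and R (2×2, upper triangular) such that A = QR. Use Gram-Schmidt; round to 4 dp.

a_1 = (-4, -3, -3); ‖a_1‖ = 5.8310, so q_1 = (-0.6860, -0.5145, -0.5145).
q_1·a_2 = (-0.6860)·(-4) + (-0.5145)·2 + (-0.5145)·(-4) = 3.7730.
u_2 = a_2 − 3.7730·q_1 = (-1.4118, 3.9412, -2.0588).
‖u_2‖ = 4.6653, so q_2 = (-0.3026, 0.8448, -0.4413).

Q = [[-0.6860, -0.3026], [-0.5145, 0.8448], [-0.5145, -0.4413]], R = [[5.8310, 3.7730], [0.0000, 4.6653]]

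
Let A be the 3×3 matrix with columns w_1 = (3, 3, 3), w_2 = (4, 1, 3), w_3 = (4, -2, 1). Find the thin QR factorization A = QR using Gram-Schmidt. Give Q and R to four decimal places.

Q = [[0.5774, 0.6172, 0.5345], [0.5774, -0.7715, 0.2673], [0.5774, 0.1543, -0.8018]], R = [[5.1962, 4.6188, 1.7321], [0.0000, 2.1602, 4.1662], [0.0000, 0.0000, 0.8018]]

q_1 = w_1/‖w_1‖ = (3, 3, 3)/5.1962 = (0.5774, 0.5774, 0.5774).
r_{12} = q_1·w_2 = 4.6188.
u_2 = w_2 − 4.6188·q_1 = (1.3333, -1.6667, 0.3333).
‖u_2‖ = 2.1602, so q_2 = (0.6172, -0.7715, 0.1543).
r_{13} = q_1·w_3 = 1.7321; r_{23} = q_2·w_3 = 4.1662.
u_3 = w_3 − 1.7321·q_1 − 4.1662·q_2 = (0.4286, 0.2143, -0.6429).
‖u_3‖ = 0.8018, so q_3 = (0.5345, 0.2673, -0.8018).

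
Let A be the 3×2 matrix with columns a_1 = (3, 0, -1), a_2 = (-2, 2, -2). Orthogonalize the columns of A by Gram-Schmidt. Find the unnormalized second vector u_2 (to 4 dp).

u_2 = (-0.8000, 2.0000, -2.4000)

a_1 = (3, 0, -1); ‖a_1‖ = 3.1623, so q_1 = (0.9487, 0.0000, -0.3162).
q_1·a_2 = 0.9487·(-2) + 0.0000·2 + (-0.3162)·(-2) = -1.2649.
u_2 = a_2 + 1.2649·q_1 = (-0.8000, 2.0000, -2.4000).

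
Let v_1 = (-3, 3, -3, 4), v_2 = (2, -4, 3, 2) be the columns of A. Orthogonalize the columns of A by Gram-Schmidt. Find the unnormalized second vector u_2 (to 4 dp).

u_2 = (0.6744, -2.6744, 1.6744, 3.7674)

v_1 = (-3, 3, -3, 4); ‖v_1‖ = 6.5574, so q_1 = (-0.4575, 0.4575, -0.4575, 0.6100).
q_1·v_2 = (-0.4575)·2 + 0.4575·(-4) + (-0.4575)·3 + 0.6100·2 = -2.8975.
u_2 = v_2 + 2.8975·q_1 = (0.6744, -2.6744, 1.6744, 3.7674).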